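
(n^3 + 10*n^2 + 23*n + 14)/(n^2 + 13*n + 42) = (n^2 + 3*n + 2)/(n + 6)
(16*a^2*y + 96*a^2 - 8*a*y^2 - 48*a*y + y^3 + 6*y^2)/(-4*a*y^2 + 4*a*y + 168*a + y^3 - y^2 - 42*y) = (-4*a + y)/(y - 7)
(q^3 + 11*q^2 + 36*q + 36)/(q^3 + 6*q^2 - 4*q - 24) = (q + 3)/(q - 2)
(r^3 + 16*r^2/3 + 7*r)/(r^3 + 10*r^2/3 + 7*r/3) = (r + 3)/(r + 1)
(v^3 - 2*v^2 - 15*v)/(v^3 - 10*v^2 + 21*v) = (v^2 - 2*v - 15)/(v^2 - 10*v + 21)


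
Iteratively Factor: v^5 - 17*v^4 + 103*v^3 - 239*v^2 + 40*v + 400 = (v + 1)*(v^4 - 18*v^3 + 121*v^2 - 360*v + 400) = (v - 4)*(v + 1)*(v^3 - 14*v^2 + 65*v - 100) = (v - 5)*(v - 4)*(v + 1)*(v^2 - 9*v + 20) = (v - 5)^2*(v - 4)*(v + 1)*(v - 4)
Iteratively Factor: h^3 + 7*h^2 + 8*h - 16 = (h + 4)*(h^2 + 3*h - 4) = (h + 4)^2*(h - 1)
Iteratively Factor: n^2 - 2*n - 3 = (n - 3)*(n + 1)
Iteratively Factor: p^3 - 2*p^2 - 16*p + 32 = (p - 4)*(p^2 + 2*p - 8) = (p - 4)*(p + 4)*(p - 2)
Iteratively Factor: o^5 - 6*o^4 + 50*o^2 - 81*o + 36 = (o + 3)*(o^4 - 9*o^3 + 27*o^2 - 31*o + 12) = (o - 3)*(o + 3)*(o^3 - 6*o^2 + 9*o - 4) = (o - 3)*(o - 1)*(o + 3)*(o^2 - 5*o + 4) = (o - 3)*(o - 1)^2*(o + 3)*(o - 4)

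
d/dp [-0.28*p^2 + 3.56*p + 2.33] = 3.56 - 0.56*p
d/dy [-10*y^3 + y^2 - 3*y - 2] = -30*y^2 + 2*y - 3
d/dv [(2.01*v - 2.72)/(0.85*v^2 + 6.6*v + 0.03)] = (-1.7085*v^2 + 4.624*v + 18.0123)/(0.7225*v^4 + 11.22*v^3 + 43.611*v^2 + 0.396*v + 0.0009)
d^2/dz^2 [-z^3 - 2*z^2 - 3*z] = -6*z - 4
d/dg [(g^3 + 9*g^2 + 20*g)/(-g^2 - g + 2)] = (-g^4 - 2*g^3 + 17*g^2 + 36*g + 40)/(g^4 + 2*g^3 - 3*g^2 - 4*g + 4)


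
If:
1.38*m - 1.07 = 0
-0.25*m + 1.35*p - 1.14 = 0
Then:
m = 0.78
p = 0.99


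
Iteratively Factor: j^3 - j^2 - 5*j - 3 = (j + 1)*(j^2 - 2*j - 3) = (j + 1)^2*(j - 3)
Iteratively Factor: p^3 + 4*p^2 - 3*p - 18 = (p + 3)*(p^2 + p - 6) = (p + 3)^2*(p - 2)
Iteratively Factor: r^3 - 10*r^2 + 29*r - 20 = (r - 4)*(r^2 - 6*r + 5) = (r - 5)*(r - 4)*(r - 1)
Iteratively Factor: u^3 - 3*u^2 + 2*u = (u)*(u^2 - 3*u + 2) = u*(u - 1)*(u - 2)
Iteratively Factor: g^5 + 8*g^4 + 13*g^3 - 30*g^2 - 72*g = (g)*(g^4 + 8*g^3 + 13*g^2 - 30*g - 72) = g*(g + 3)*(g^3 + 5*g^2 - 2*g - 24) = g*(g + 3)*(g + 4)*(g^2 + g - 6) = g*(g + 3)^2*(g + 4)*(g - 2)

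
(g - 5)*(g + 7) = g^2 + 2*g - 35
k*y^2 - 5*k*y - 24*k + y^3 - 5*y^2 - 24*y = (k + y)*(y - 8)*(y + 3)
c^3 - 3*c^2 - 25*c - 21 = (c - 7)*(c + 1)*(c + 3)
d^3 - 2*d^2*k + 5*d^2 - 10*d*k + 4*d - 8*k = (d + 1)*(d + 4)*(d - 2*k)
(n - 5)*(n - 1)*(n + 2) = n^3 - 4*n^2 - 7*n + 10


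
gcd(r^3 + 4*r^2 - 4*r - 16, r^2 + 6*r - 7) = 1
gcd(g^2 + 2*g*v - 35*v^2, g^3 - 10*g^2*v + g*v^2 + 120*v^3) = -g + 5*v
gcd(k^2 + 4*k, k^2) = k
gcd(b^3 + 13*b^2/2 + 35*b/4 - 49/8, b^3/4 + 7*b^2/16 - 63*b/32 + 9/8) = 1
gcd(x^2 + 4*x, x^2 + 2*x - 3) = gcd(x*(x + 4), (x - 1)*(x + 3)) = 1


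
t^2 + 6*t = t*(t + 6)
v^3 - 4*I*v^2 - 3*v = v*(v - 3*I)*(v - I)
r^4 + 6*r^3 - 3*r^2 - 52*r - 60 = (r - 3)*(r + 2)^2*(r + 5)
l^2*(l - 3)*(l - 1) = l^4 - 4*l^3 + 3*l^2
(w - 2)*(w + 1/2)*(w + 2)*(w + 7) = w^4 + 15*w^3/2 - w^2/2 - 30*w - 14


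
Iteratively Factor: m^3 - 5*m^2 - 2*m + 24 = (m + 2)*(m^2 - 7*m + 12) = (m - 3)*(m + 2)*(m - 4)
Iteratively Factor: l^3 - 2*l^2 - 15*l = (l + 3)*(l^2 - 5*l) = (l - 5)*(l + 3)*(l)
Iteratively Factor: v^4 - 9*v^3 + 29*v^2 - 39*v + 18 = (v - 2)*(v^3 - 7*v^2 + 15*v - 9) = (v - 3)*(v - 2)*(v^2 - 4*v + 3) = (v - 3)^2*(v - 2)*(v - 1)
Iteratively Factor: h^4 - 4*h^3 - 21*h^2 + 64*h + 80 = (h + 4)*(h^3 - 8*h^2 + 11*h + 20) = (h - 5)*(h + 4)*(h^2 - 3*h - 4) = (h - 5)*(h + 1)*(h + 4)*(h - 4)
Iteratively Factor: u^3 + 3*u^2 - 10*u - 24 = (u + 4)*(u^2 - u - 6) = (u - 3)*(u + 4)*(u + 2)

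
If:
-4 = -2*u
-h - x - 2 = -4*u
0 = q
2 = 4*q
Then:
No Solution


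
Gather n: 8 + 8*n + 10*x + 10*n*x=n*(10*x + 8) + 10*x + 8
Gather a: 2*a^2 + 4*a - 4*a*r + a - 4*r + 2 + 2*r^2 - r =2*a^2 + a*(5 - 4*r) + 2*r^2 - 5*r + 2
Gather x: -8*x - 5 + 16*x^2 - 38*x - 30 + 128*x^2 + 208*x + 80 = 144*x^2 + 162*x + 45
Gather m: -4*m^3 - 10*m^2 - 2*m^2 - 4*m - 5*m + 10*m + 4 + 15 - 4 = -4*m^3 - 12*m^2 + m + 15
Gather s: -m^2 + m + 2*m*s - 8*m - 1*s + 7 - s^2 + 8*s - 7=-m^2 - 7*m - s^2 + s*(2*m + 7)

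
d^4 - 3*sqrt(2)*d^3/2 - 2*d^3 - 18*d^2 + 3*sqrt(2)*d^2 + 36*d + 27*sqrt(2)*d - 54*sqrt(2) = (d - 2)*(d - 3*sqrt(2))*(d - 3*sqrt(2)/2)*(d + 3*sqrt(2))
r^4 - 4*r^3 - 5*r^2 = r^2*(r - 5)*(r + 1)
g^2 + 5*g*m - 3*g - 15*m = (g - 3)*(g + 5*m)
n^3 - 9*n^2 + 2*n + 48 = (n - 8)*(n - 3)*(n + 2)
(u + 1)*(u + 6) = u^2 + 7*u + 6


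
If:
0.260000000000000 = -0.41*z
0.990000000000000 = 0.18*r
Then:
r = 5.50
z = -0.63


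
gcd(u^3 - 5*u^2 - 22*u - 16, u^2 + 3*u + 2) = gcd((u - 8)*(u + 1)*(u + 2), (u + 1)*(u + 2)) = u^2 + 3*u + 2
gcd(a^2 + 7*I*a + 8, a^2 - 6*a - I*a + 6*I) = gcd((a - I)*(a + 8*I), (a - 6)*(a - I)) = a - I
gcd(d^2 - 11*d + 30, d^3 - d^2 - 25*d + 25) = d - 5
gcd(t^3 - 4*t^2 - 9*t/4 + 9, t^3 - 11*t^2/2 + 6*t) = t^2 - 11*t/2 + 6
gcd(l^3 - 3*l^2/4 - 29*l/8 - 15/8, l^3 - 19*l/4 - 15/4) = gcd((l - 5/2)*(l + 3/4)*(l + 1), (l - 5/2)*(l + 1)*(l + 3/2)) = l^2 - 3*l/2 - 5/2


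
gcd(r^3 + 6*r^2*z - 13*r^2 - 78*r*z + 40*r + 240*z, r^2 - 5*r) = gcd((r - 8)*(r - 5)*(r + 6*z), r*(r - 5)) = r - 5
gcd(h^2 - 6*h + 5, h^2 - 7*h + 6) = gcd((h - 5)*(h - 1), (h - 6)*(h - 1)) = h - 1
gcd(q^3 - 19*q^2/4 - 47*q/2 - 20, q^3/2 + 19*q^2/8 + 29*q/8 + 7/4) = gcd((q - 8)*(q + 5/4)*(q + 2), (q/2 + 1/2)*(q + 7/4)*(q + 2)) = q + 2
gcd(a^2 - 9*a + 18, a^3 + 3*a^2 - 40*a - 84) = a - 6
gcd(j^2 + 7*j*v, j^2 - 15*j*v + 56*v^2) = 1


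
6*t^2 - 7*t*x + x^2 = (-6*t + x)*(-t + x)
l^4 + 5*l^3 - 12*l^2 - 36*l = l*(l - 3)*(l + 2)*(l + 6)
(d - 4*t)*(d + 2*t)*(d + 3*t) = d^3 + d^2*t - 14*d*t^2 - 24*t^3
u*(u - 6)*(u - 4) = u^3 - 10*u^2 + 24*u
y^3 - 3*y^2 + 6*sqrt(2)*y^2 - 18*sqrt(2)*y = y*(y - 3)*(y + 6*sqrt(2))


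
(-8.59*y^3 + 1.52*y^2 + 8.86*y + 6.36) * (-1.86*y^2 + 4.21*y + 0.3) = 15.9774*y^5 - 38.9911*y^4 - 12.6574*y^3 + 25.927*y^2 + 29.4336*y + 1.908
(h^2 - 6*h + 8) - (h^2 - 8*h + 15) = 2*h - 7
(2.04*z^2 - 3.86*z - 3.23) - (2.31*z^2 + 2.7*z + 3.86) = -0.27*z^2 - 6.56*z - 7.09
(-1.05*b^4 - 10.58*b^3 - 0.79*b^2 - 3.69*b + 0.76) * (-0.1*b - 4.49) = 0.105*b^5 + 5.7725*b^4 + 47.5832*b^3 + 3.9161*b^2 + 16.4921*b - 3.4124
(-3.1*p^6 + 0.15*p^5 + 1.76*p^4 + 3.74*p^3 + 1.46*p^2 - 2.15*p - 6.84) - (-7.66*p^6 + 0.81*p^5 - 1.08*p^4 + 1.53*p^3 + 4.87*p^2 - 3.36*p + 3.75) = 4.56*p^6 - 0.66*p^5 + 2.84*p^4 + 2.21*p^3 - 3.41*p^2 + 1.21*p - 10.59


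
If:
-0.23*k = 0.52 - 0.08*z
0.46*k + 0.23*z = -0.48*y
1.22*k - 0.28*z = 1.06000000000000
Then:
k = 6.94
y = -19.33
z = 26.45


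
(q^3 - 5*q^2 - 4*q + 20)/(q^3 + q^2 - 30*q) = (q^2 - 4)/(q*(q + 6))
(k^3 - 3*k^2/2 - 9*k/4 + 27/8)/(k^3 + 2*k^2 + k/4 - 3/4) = (4*k^2 - 12*k + 9)/(2*(2*k^2 + k - 1))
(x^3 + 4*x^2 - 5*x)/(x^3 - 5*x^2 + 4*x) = (x + 5)/(x - 4)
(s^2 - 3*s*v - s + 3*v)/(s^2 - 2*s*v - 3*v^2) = (s - 1)/(s + v)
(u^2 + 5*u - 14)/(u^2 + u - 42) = (u - 2)/(u - 6)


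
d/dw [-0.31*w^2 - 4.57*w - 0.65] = -0.62*w - 4.57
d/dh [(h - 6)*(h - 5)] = 2*h - 11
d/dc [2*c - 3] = 2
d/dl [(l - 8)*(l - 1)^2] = (l - 1)*(3*l - 17)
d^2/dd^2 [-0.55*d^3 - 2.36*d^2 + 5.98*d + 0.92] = -3.3*d - 4.72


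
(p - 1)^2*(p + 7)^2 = p^4 + 12*p^3 + 22*p^2 - 84*p + 49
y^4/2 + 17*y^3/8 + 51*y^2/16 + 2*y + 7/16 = (y/2 + 1/4)*(y + 1)^2*(y + 7/4)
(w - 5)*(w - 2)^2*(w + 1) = w^4 - 8*w^3 + 15*w^2 + 4*w - 20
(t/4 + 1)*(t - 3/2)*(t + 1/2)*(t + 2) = t^4/4 + 5*t^3/4 + 5*t^2/16 - 25*t/8 - 3/2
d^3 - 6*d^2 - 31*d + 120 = (d - 8)*(d - 3)*(d + 5)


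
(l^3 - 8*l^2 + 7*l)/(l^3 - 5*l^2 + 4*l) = (l - 7)/(l - 4)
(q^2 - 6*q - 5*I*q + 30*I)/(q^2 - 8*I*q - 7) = (-q^2 + 6*q + 5*I*q - 30*I)/(-q^2 + 8*I*q + 7)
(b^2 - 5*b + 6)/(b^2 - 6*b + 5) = (b^2 - 5*b + 6)/(b^2 - 6*b + 5)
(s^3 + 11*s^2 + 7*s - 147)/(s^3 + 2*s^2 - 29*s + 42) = (s + 7)/(s - 2)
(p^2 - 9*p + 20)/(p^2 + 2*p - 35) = (p - 4)/(p + 7)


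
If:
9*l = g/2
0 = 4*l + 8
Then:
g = -36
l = -2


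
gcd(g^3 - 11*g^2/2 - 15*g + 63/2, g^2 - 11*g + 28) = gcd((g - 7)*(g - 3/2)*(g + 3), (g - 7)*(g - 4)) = g - 7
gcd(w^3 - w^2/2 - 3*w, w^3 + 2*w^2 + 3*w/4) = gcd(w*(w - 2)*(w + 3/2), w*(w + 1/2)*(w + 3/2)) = w^2 + 3*w/2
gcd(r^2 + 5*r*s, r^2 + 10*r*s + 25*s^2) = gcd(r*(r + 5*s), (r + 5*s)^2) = r + 5*s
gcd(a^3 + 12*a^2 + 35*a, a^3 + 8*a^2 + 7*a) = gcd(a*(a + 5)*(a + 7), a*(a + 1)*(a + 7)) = a^2 + 7*a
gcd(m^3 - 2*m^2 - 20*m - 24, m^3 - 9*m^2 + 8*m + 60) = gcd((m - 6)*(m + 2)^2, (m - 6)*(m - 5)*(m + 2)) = m^2 - 4*m - 12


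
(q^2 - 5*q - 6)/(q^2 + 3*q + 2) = (q - 6)/(q + 2)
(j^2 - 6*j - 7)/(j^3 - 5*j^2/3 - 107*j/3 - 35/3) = 3*(j + 1)/(3*j^2 + 16*j + 5)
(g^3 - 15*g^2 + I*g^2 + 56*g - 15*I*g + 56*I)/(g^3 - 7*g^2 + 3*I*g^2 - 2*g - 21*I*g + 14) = (g - 8)/(g + 2*I)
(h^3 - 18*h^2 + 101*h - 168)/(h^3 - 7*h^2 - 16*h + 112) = (h^2 - 11*h + 24)/(h^2 - 16)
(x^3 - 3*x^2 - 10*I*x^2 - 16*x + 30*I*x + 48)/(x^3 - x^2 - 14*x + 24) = (x^2 - 10*I*x - 16)/(x^2 + 2*x - 8)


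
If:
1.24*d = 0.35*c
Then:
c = 3.54285714285714*d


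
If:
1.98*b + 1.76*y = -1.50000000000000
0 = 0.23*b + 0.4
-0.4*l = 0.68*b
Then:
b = -1.74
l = 2.96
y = 1.10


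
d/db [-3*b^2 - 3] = -6*b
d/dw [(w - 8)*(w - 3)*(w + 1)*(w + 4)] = 4*w^3 - 18*w^2 - 54*w + 76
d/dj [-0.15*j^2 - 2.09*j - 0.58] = -0.3*j - 2.09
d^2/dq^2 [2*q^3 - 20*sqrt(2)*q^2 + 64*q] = 12*q - 40*sqrt(2)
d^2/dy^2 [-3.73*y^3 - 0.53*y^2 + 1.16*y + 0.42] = -22.38*y - 1.06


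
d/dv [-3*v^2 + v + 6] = 1 - 6*v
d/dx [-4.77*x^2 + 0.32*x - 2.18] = 0.32 - 9.54*x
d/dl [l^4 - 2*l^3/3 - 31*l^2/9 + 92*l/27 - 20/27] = 4*l^3 - 2*l^2 - 62*l/9 + 92/27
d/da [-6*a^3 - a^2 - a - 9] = -18*a^2 - 2*a - 1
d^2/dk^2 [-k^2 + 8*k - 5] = -2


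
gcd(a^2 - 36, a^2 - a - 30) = a - 6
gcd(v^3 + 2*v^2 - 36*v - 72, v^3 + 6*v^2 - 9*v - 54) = v + 6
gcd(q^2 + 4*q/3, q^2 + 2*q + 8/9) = q + 4/3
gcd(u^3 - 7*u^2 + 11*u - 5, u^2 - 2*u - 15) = u - 5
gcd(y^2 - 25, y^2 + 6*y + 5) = y + 5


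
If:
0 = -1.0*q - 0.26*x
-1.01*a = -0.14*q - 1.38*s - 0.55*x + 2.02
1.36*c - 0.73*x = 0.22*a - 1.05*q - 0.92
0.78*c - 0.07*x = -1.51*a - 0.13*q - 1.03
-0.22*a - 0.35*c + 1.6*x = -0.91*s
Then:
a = 0.16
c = -1.85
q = 0.42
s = 2.19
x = -1.63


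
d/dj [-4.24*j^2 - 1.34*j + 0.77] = -8.48*j - 1.34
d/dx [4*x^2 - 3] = 8*x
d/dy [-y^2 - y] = -2*y - 1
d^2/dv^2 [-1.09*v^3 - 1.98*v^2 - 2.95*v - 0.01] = -6.54*v - 3.96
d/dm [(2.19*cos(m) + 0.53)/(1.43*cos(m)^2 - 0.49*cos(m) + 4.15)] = (3.1317*cos(m)^2 + 1.5158*cos(m) - 9.3482)*sin(m)/(2.0449*cos(m)^4 - 1.4014*cos(m)^3 + 12.1091*cos(m)^2 - 4.067*cos(m) + 17.2225)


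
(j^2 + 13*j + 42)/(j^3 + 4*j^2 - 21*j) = (j + 6)/(j*(j - 3))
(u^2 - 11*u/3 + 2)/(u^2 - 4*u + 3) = (u - 2/3)/(u - 1)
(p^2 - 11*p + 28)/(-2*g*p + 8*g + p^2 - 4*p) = (p - 7)/(-2*g + p)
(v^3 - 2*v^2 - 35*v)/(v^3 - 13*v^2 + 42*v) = (v + 5)/(v - 6)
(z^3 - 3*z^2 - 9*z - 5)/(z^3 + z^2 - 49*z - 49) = (z^2 - 4*z - 5)/(z^2 - 49)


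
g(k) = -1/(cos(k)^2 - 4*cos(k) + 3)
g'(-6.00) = 88.03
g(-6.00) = -12.31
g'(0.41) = 28.97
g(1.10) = -0.72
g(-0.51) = -3.69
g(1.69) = -0.29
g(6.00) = -12.31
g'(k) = -(2*sin(k)*cos(k) - 4*sin(k))/(cos(k)^2 - 4*cos(k) + 3)^2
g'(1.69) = 0.35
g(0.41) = -5.79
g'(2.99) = 0.01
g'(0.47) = 19.21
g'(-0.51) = -15.02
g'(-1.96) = -0.20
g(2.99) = -0.13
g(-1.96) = -0.21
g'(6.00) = -88.03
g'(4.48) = -0.27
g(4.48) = -0.25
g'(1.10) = 1.42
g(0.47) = -4.37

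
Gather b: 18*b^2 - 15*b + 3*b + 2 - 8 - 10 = 18*b^2 - 12*b - 16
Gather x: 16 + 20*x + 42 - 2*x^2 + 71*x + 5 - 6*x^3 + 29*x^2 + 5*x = -6*x^3 + 27*x^2 + 96*x + 63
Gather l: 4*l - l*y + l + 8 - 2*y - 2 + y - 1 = l*(5 - y) - y + 5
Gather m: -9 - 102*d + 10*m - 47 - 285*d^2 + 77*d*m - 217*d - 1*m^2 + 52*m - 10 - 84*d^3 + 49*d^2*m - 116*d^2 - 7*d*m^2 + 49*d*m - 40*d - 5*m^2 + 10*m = -84*d^3 - 401*d^2 - 359*d + m^2*(-7*d - 6) + m*(49*d^2 + 126*d + 72) - 66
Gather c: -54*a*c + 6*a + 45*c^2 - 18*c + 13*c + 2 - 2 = 6*a + 45*c^2 + c*(-54*a - 5)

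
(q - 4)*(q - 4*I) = q^2 - 4*q - 4*I*q + 16*I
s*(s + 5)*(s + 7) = s^3 + 12*s^2 + 35*s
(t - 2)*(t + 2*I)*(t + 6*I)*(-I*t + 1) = -I*t^4 + 9*t^3 + 2*I*t^3 - 18*t^2 + 20*I*t^2 - 12*t - 40*I*t + 24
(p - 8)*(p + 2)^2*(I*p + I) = I*p^4 - 3*I*p^3 - 32*I*p^2 - 60*I*p - 32*I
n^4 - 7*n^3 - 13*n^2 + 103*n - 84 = (n - 7)*(n - 3)*(n - 1)*(n + 4)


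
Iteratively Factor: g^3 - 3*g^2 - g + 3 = (g + 1)*(g^2 - 4*g + 3) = (g - 1)*(g + 1)*(g - 3)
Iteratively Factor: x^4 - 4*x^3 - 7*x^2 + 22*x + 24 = (x - 4)*(x^3 - 7*x - 6) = (x - 4)*(x + 1)*(x^2 - x - 6) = (x - 4)*(x - 3)*(x + 1)*(x + 2)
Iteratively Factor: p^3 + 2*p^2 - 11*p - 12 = (p + 4)*(p^2 - 2*p - 3) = (p - 3)*(p + 4)*(p + 1)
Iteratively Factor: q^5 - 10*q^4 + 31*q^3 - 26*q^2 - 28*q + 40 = (q + 1)*(q^4 - 11*q^3 + 42*q^2 - 68*q + 40) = (q - 2)*(q + 1)*(q^3 - 9*q^2 + 24*q - 20) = (q - 5)*(q - 2)*(q + 1)*(q^2 - 4*q + 4) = (q - 5)*(q - 2)^2*(q + 1)*(q - 2)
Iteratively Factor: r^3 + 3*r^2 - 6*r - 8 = (r + 1)*(r^2 + 2*r - 8) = (r - 2)*(r + 1)*(r + 4)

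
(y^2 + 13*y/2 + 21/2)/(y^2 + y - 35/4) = 2*(y + 3)/(2*y - 5)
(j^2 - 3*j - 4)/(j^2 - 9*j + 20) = (j + 1)/(j - 5)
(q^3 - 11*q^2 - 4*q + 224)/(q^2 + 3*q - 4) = (q^2 - 15*q + 56)/(q - 1)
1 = 1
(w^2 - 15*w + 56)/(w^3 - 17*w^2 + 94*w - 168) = (w - 8)/(w^2 - 10*w + 24)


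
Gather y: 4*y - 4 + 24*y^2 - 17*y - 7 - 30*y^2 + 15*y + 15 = -6*y^2 + 2*y + 4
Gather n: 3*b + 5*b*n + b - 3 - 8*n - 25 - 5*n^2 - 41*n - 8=4*b - 5*n^2 + n*(5*b - 49) - 36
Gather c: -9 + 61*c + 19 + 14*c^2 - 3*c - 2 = 14*c^2 + 58*c + 8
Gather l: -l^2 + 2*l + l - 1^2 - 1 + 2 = -l^2 + 3*l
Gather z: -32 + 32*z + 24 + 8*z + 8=40*z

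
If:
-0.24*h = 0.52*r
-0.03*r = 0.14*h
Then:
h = 0.00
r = 0.00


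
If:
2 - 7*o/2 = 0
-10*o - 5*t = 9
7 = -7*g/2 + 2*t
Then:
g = -902/245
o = 4/7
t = -103/35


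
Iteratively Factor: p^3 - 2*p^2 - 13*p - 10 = (p + 1)*(p^2 - 3*p - 10) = (p - 5)*(p + 1)*(p + 2)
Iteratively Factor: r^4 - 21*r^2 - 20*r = (r - 5)*(r^3 + 5*r^2 + 4*r) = r*(r - 5)*(r^2 + 5*r + 4) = r*(r - 5)*(r + 1)*(r + 4)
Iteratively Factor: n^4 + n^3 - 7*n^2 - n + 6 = (n + 3)*(n^3 - 2*n^2 - n + 2) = (n - 1)*(n + 3)*(n^2 - n - 2) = (n - 1)*(n + 1)*(n + 3)*(n - 2)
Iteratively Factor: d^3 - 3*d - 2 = (d + 1)*(d^2 - d - 2) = (d + 1)^2*(d - 2)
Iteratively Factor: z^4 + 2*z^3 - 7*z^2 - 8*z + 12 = (z + 3)*(z^3 - z^2 - 4*z + 4) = (z - 2)*(z + 3)*(z^2 + z - 2) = (z - 2)*(z - 1)*(z + 3)*(z + 2)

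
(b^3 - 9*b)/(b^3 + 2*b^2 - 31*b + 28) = b*(b^2 - 9)/(b^3 + 2*b^2 - 31*b + 28)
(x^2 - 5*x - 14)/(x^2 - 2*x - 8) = (x - 7)/(x - 4)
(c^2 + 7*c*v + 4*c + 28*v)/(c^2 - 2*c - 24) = (c + 7*v)/(c - 6)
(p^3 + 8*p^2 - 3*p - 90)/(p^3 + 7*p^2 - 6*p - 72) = (p + 5)/(p + 4)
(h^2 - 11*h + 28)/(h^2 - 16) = (h - 7)/(h + 4)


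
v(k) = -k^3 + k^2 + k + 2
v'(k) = -3*k^2 + 2*k + 1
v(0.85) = 2.96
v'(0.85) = 0.53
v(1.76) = 1.41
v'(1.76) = -4.77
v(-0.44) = 1.84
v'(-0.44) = -0.46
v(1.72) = 1.59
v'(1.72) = -4.44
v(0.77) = 2.91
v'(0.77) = 0.76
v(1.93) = 0.47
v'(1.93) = -6.31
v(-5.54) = 197.18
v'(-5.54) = -102.15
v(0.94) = 2.99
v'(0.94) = 0.23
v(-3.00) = 35.00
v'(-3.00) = -32.00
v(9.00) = -637.00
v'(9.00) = -224.00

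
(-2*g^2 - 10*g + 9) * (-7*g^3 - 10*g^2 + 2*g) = 14*g^5 + 90*g^4 + 33*g^3 - 110*g^2 + 18*g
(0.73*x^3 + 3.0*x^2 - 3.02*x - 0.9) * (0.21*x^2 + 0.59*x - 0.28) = 0.1533*x^5 + 1.0607*x^4 + 0.9314*x^3 - 2.8108*x^2 + 0.3146*x + 0.252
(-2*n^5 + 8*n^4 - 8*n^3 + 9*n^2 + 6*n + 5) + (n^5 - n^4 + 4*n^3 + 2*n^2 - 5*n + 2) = -n^5 + 7*n^4 - 4*n^3 + 11*n^2 + n + 7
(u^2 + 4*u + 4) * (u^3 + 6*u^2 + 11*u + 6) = u^5 + 10*u^4 + 39*u^3 + 74*u^2 + 68*u + 24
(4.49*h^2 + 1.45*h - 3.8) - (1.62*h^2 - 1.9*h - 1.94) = 2.87*h^2 + 3.35*h - 1.86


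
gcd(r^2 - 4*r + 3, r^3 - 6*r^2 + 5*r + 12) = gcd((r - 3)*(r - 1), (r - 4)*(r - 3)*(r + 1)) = r - 3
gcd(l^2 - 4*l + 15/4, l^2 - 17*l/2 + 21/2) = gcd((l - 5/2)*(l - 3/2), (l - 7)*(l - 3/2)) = l - 3/2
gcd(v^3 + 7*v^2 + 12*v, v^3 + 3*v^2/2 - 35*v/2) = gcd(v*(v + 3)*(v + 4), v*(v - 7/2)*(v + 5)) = v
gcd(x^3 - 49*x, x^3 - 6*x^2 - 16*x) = x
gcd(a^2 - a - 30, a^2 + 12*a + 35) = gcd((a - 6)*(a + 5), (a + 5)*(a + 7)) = a + 5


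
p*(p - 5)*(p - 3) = p^3 - 8*p^2 + 15*p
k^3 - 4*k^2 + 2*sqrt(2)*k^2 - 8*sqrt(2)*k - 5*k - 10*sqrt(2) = (k - 5)*(k + 1)*(k + 2*sqrt(2))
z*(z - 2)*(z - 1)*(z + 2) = z^4 - z^3 - 4*z^2 + 4*z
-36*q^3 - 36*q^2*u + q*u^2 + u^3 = (-6*q + u)*(q + u)*(6*q + u)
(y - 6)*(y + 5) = y^2 - y - 30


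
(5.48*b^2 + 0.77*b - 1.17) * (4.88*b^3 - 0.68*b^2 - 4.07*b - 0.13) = 26.7424*b^5 + 0.0311999999999997*b^4 - 28.5368*b^3 - 3.0507*b^2 + 4.6618*b + 0.1521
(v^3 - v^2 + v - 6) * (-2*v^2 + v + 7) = -2*v^5 + 3*v^4 + 4*v^3 + 6*v^2 + v - 42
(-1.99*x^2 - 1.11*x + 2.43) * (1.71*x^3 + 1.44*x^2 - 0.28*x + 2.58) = -3.4029*x^5 - 4.7637*x^4 + 3.1141*x^3 - 1.3242*x^2 - 3.5442*x + 6.2694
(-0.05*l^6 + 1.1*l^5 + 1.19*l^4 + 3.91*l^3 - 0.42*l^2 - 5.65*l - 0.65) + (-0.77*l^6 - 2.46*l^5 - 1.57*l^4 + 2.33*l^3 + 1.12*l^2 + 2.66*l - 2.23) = -0.82*l^6 - 1.36*l^5 - 0.38*l^4 + 6.24*l^3 + 0.7*l^2 - 2.99*l - 2.88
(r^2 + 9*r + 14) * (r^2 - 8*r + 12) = r^4 + r^3 - 46*r^2 - 4*r + 168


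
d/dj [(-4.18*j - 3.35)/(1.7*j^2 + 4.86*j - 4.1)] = (7.106*j^2 + 11.39*j + 33.419)/(2.89*j^4 + 16.524*j^3 + 9.6796*j^2 - 39.852*j + 16.81)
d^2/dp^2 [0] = 0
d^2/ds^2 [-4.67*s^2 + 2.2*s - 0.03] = -9.34000000000000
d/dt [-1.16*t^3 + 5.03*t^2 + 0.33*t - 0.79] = -3.48*t^2 + 10.06*t + 0.33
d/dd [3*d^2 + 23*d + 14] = 6*d + 23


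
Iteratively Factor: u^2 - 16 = (u - 4)*(u + 4)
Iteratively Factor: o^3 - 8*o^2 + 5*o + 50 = (o - 5)*(o^2 - 3*o - 10) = (o - 5)^2*(o + 2)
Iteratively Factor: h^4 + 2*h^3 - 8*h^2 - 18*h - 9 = (h + 1)*(h^3 + h^2 - 9*h - 9) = (h + 1)*(h + 3)*(h^2 - 2*h - 3) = (h + 1)^2*(h + 3)*(h - 3)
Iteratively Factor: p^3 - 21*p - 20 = (p - 5)*(p^2 + 5*p + 4) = (p - 5)*(p + 1)*(p + 4)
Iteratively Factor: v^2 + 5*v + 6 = (v + 2)*(v + 3)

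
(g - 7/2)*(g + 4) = g^2 + g/2 - 14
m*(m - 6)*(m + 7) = m^3 + m^2 - 42*m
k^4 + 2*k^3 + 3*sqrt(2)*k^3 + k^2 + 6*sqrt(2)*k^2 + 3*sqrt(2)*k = k*(k + 1)^2*(k + 3*sqrt(2))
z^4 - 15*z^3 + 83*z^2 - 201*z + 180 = (z - 5)*(z - 4)*(z - 3)^2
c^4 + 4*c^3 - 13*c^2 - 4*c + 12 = (c - 2)*(c - 1)*(c + 1)*(c + 6)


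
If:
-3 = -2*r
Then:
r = 3/2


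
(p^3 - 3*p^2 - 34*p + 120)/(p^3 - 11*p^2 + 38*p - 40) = (p + 6)/(p - 2)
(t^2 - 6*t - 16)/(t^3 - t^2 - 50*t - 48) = (t + 2)/(t^2 + 7*t + 6)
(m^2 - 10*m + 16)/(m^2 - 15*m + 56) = (m - 2)/(m - 7)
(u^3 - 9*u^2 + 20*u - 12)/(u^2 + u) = (u^3 - 9*u^2 + 20*u - 12)/(u*(u + 1))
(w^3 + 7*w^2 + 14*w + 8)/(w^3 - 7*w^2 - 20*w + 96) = (w^2 + 3*w + 2)/(w^2 - 11*w + 24)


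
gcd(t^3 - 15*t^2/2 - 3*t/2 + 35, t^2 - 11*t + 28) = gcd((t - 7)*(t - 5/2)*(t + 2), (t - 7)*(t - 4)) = t - 7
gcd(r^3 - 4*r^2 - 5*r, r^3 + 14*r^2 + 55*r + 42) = r + 1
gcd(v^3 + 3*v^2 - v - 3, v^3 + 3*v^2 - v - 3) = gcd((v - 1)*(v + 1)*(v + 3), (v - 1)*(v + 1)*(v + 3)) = v^3 + 3*v^2 - v - 3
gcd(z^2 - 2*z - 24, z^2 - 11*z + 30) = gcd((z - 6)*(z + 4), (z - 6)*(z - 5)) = z - 6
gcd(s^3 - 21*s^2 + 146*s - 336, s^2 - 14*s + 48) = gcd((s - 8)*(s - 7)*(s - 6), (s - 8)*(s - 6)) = s^2 - 14*s + 48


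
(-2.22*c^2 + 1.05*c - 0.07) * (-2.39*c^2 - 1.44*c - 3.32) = 5.3058*c^4 + 0.6873*c^3 + 6.0257*c^2 - 3.3852*c + 0.2324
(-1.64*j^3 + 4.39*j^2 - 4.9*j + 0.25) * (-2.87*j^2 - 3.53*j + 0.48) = 4.7068*j^5 - 6.8101*j^4 - 2.2209*j^3 + 18.6867*j^2 - 3.2345*j + 0.12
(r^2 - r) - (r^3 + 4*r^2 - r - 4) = -r^3 - 3*r^2 + 4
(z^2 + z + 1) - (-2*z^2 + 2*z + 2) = 3*z^2 - z - 1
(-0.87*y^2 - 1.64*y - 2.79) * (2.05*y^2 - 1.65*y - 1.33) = -1.7835*y^4 - 1.9265*y^3 - 1.8564*y^2 + 6.7847*y + 3.7107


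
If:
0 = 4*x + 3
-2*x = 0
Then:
No Solution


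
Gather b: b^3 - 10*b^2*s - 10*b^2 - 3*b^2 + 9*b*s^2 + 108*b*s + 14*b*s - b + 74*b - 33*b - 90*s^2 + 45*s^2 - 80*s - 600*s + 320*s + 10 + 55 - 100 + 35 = b^3 + b^2*(-10*s - 13) + b*(9*s^2 + 122*s + 40) - 45*s^2 - 360*s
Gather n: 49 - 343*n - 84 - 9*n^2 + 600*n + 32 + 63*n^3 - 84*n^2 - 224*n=63*n^3 - 93*n^2 + 33*n - 3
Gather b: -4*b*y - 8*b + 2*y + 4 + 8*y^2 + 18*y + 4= b*(-4*y - 8) + 8*y^2 + 20*y + 8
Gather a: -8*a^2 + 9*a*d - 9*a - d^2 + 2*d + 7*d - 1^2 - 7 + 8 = -8*a^2 + a*(9*d - 9) - d^2 + 9*d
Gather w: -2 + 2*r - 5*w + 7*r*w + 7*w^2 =2*r + 7*w^2 + w*(7*r - 5) - 2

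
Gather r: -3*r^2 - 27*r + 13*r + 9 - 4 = -3*r^2 - 14*r + 5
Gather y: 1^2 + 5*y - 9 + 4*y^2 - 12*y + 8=4*y^2 - 7*y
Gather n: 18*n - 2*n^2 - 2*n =-2*n^2 + 16*n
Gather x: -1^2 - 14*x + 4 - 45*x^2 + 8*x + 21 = -45*x^2 - 6*x + 24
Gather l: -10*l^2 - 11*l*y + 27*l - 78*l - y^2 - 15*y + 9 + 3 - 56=-10*l^2 + l*(-11*y - 51) - y^2 - 15*y - 44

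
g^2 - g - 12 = (g - 4)*(g + 3)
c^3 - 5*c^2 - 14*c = c*(c - 7)*(c + 2)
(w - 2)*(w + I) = w^2 - 2*w + I*w - 2*I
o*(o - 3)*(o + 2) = o^3 - o^2 - 6*o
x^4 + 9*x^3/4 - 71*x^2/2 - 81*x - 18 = (x - 6)*(x + 1/4)*(x + 2)*(x + 6)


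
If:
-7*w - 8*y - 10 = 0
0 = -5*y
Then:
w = -10/7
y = 0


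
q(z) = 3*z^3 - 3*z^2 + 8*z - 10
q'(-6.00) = 368.00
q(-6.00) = -814.00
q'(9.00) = 683.00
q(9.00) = 2006.00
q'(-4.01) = 176.78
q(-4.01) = -283.76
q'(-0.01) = 8.06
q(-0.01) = -10.08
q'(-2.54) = 81.30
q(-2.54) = -98.84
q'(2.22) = 39.04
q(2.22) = 25.80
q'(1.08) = 12.02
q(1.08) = -1.08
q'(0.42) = 7.07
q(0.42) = -6.95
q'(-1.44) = 35.30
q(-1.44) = -36.70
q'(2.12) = 35.73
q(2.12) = 22.06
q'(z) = 9*z^2 - 6*z + 8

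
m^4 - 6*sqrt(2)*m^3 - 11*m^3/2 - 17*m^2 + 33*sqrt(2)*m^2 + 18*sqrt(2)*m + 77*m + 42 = (m - 6)*(m - 7*sqrt(2))*(sqrt(2)*m/2 + 1)*(sqrt(2)*m + sqrt(2)/2)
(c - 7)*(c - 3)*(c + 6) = c^3 - 4*c^2 - 39*c + 126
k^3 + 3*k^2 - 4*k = k*(k - 1)*(k + 4)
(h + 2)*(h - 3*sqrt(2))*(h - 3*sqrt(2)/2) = h^3 - 9*sqrt(2)*h^2/2 + 2*h^2 - 9*sqrt(2)*h + 9*h + 18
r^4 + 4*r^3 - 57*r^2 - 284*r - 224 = (r - 8)*(r + 1)*(r + 4)*(r + 7)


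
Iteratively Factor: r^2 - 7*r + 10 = (r - 2)*(r - 5)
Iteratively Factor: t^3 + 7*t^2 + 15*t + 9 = (t + 3)*(t^2 + 4*t + 3) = (t + 3)^2*(t + 1)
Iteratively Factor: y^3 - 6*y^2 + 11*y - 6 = (y - 3)*(y^2 - 3*y + 2) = (y - 3)*(y - 2)*(y - 1)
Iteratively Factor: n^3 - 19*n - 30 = (n - 5)*(n^2 + 5*n + 6) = (n - 5)*(n + 3)*(n + 2)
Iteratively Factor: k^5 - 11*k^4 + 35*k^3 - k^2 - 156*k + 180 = (k - 5)*(k^4 - 6*k^3 + 5*k^2 + 24*k - 36) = (k - 5)*(k - 2)*(k^3 - 4*k^2 - 3*k + 18) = (k - 5)*(k - 2)*(k + 2)*(k^2 - 6*k + 9) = (k - 5)*(k - 3)*(k - 2)*(k + 2)*(k - 3)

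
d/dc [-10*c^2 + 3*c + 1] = 3 - 20*c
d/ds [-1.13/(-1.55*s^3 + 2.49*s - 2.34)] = (2.8137 - 5.2545*s^2)/(1.55*s^3 - 2.49*s + 2.34)^2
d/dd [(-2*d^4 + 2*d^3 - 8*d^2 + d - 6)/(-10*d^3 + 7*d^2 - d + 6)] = d*(20*d^5 - 28*d^4 - 60*d^3 - 32*d^2 - 143*d - 12)/(100*d^6 - 140*d^5 + 69*d^4 - 134*d^3 + 85*d^2 - 12*d + 36)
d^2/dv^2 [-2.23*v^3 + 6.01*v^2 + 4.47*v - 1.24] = 12.02 - 13.38*v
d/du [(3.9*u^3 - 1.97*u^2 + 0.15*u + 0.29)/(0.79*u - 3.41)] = (6.162*u^3 - 41.4533*u^2 + 13.4354*u - 0.7406)/(0.6241*u^2 - 5.3878*u + 11.6281)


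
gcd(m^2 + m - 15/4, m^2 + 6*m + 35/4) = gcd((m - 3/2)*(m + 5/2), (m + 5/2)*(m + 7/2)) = m + 5/2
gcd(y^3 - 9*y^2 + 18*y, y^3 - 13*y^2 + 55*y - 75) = y - 3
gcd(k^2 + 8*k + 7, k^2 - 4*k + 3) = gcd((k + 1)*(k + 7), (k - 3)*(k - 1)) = 1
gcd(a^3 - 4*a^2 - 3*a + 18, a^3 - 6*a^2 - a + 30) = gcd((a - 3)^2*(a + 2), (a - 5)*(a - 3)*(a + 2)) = a^2 - a - 6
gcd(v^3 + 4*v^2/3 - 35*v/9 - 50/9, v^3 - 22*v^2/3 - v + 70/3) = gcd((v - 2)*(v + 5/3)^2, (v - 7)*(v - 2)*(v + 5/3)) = v^2 - v/3 - 10/3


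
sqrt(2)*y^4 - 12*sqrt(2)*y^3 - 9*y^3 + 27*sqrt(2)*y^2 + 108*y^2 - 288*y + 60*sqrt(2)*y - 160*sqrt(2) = (y - 8)*(y - 4)*(y - 5*sqrt(2))*(sqrt(2)*y + 1)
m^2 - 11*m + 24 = (m - 8)*(m - 3)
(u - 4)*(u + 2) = u^2 - 2*u - 8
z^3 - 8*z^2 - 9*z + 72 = (z - 8)*(z - 3)*(z + 3)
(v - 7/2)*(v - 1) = v^2 - 9*v/2 + 7/2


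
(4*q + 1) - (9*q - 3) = 4 - 5*q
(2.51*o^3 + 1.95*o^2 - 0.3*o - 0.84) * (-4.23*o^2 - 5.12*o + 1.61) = -10.6173*o^5 - 21.0997*o^4 - 4.6739*o^3 + 8.2287*o^2 + 3.8178*o - 1.3524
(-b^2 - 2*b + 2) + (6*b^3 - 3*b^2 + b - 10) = 6*b^3 - 4*b^2 - b - 8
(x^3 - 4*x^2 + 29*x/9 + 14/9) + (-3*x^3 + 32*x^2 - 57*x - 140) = -2*x^3 + 28*x^2 - 484*x/9 - 1246/9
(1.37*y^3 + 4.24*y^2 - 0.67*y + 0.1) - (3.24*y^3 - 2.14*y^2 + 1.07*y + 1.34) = -1.87*y^3 + 6.38*y^2 - 1.74*y - 1.24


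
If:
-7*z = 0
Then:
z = 0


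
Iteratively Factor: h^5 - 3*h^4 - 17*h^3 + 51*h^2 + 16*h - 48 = (h - 1)*(h^4 - 2*h^3 - 19*h^2 + 32*h + 48) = (h - 4)*(h - 1)*(h^3 + 2*h^2 - 11*h - 12) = (h - 4)*(h - 1)*(h + 4)*(h^2 - 2*h - 3) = (h - 4)*(h - 1)*(h + 1)*(h + 4)*(h - 3)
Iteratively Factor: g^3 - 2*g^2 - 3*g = (g)*(g^2 - 2*g - 3) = g*(g - 3)*(g + 1)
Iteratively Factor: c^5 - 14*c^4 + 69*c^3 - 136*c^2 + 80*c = (c - 1)*(c^4 - 13*c^3 + 56*c^2 - 80*c) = (c - 4)*(c - 1)*(c^3 - 9*c^2 + 20*c) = c*(c - 4)*(c - 1)*(c^2 - 9*c + 20) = c*(c - 4)^2*(c - 1)*(c - 5)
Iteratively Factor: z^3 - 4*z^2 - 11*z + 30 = (z - 2)*(z^2 - 2*z - 15) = (z - 5)*(z - 2)*(z + 3)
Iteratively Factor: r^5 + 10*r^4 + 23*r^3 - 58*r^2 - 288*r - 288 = (r + 4)*(r^4 + 6*r^3 - r^2 - 54*r - 72) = (r - 3)*(r + 4)*(r^3 + 9*r^2 + 26*r + 24) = (r - 3)*(r + 4)^2*(r^2 + 5*r + 6) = (r - 3)*(r + 3)*(r + 4)^2*(r + 2)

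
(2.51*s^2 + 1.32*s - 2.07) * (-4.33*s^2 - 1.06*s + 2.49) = -10.8683*s^4 - 8.3762*s^3 + 13.8138*s^2 + 5.481*s - 5.1543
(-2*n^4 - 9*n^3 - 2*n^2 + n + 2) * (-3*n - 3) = 6*n^5 + 33*n^4 + 33*n^3 + 3*n^2 - 9*n - 6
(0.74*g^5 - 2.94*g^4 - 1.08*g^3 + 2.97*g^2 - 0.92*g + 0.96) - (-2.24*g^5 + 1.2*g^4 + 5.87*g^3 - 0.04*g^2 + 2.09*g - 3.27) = 2.98*g^5 - 4.14*g^4 - 6.95*g^3 + 3.01*g^2 - 3.01*g + 4.23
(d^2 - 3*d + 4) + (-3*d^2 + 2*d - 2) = -2*d^2 - d + 2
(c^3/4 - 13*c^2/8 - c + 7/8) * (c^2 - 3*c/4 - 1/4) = c^5/4 - 29*c^4/16 + 5*c^3/32 + 65*c^2/32 - 13*c/32 - 7/32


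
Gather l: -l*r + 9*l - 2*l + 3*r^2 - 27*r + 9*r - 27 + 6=l*(7 - r) + 3*r^2 - 18*r - 21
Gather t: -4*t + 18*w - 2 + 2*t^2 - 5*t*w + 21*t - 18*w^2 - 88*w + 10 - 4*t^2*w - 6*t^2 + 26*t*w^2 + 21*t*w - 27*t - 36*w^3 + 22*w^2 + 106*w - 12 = t^2*(-4*w - 4) + t*(26*w^2 + 16*w - 10) - 36*w^3 + 4*w^2 + 36*w - 4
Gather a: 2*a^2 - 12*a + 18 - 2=2*a^2 - 12*a + 16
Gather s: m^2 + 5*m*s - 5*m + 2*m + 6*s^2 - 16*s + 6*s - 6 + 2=m^2 - 3*m + 6*s^2 + s*(5*m - 10) - 4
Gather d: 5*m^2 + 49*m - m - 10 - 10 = 5*m^2 + 48*m - 20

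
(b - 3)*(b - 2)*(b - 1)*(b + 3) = b^4 - 3*b^3 - 7*b^2 + 27*b - 18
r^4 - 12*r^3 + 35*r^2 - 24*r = r*(r - 8)*(r - 3)*(r - 1)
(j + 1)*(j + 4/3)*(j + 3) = j^3 + 16*j^2/3 + 25*j/3 + 4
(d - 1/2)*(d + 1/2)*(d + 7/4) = d^3 + 7*d^2/4 - d/4 - 7/16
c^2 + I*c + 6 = (c - 2*I)*(c + 3*I)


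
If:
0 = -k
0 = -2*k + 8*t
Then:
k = 0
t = 0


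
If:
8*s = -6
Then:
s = -3/4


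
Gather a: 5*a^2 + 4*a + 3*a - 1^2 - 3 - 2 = 5*a^2 + 7*a - 6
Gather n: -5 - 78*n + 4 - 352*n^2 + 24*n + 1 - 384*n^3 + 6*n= -384*n^3 - 352*n^2 - 48*n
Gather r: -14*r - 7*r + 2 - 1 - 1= -21*r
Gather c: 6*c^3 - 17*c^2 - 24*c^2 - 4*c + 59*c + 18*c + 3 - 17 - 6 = 6*c^3 - 41*c^2 + 73*c - 20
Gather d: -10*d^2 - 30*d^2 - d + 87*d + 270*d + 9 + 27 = -40*d^2 + 356*d + 36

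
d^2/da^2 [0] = 0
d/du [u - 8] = 1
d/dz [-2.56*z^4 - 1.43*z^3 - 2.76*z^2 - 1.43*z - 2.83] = -10.24*z^3 - 4.29*z^2 - 5.52*z - 1.43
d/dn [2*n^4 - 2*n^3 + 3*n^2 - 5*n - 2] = 8*n^3 - 6*n^2 + 6*n - 5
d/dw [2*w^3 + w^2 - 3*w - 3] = 6*w^2 + 2*w - 3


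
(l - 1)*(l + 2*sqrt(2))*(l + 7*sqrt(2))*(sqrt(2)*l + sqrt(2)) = sqrt(2)*l^4 + 18*l^3 + 27*sqrt(2)*l^2 - 18*l - 28*sqrt(2)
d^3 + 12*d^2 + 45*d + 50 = (d + 2)*(d + 5)^2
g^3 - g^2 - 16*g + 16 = (g - 4)*(g - 1)*(g + 4)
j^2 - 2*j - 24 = (j - 6)*(j + 4)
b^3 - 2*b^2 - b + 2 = (b - 2)*(b - 1)*(b + 1)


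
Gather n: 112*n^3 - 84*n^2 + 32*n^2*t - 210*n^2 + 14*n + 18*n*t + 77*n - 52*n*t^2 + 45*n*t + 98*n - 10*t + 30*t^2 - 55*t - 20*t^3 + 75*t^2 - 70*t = 112*n^3 + n^2*(32*t - 294) + n*(-52*t^2 + 63*t + 189) - 20*t^3 + 105*t^2 - 135*t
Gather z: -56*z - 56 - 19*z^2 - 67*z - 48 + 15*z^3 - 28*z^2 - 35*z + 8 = 15*z^3 - 47*z^2 - 158*z - 96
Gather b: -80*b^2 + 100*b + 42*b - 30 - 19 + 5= -80*b^2 + 142*b - 44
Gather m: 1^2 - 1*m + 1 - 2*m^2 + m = 2 - 2*m^2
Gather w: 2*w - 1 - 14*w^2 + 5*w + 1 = -14*w^2 + 7*w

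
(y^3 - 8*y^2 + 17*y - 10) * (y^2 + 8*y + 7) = y^5 - 40*y^3 + 70*y^2 + 39*y - 70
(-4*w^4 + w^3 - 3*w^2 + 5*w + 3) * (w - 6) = -4*w^5 + 25*w^4 - 9*w^3 + 23*w^2 - 27*w - 18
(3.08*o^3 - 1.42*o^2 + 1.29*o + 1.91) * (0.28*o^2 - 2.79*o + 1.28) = 0.8624*o^5 - 8.9908*o^4 + 8.2654*o^3 - 4.8819*o^2 - 3.6777*o + 2.4448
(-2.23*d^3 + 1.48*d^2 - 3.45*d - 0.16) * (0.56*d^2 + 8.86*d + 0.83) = -1.2488*d^5 - 18.929*d^4 + 9.3299*d^3 - 29.4282*d^2 - 4.2811*d - 0.1328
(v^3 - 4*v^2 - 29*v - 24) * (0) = 0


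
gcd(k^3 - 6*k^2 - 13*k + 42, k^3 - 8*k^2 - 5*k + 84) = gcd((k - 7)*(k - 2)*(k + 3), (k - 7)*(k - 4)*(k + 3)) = k^2 - 4*k - 21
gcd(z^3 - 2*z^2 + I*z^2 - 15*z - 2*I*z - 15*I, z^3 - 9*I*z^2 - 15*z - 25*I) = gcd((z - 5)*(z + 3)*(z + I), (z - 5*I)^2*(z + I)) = z + I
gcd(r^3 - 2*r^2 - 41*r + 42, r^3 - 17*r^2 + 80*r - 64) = r - 1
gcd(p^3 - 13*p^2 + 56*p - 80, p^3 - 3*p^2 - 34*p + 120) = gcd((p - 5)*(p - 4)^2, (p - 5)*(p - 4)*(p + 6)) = p^2 - 9*p + 20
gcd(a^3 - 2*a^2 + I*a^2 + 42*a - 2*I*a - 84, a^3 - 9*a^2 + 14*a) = a - 2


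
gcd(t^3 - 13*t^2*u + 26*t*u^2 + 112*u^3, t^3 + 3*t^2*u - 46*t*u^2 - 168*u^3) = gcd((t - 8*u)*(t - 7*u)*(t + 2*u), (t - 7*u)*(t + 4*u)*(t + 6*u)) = t - 7*u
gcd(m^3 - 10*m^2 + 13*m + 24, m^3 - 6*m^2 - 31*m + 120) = m^2 - 11*m + 24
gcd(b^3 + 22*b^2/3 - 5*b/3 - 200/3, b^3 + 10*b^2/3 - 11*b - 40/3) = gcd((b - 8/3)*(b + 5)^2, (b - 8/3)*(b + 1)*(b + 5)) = b^2 + 7*b/3 - 40/3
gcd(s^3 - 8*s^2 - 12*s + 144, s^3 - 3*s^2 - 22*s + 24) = s^2 - 2*s - 24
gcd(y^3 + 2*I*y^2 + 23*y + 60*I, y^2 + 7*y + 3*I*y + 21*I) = y + 3*I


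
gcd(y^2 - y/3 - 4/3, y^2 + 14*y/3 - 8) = y - 4/3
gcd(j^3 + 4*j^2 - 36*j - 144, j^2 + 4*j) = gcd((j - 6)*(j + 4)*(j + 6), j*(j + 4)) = j + 4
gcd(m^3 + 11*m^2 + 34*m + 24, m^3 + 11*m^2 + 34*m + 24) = m^3 + 11*m^2 + 34*m + 24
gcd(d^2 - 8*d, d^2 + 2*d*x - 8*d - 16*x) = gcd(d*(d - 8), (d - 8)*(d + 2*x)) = d - 8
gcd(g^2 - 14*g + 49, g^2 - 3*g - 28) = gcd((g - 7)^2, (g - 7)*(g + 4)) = g - 7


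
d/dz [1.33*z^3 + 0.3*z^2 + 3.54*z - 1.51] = 3.99*z^2 + 0.6*z + 3.54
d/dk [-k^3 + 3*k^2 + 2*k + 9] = -3*k^2 + 6*k + 2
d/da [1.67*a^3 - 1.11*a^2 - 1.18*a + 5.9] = 5.01*a^2 - 2.22*a - 1.18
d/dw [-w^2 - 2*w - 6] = -2*w - 2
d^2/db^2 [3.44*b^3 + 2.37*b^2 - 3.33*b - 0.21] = 20.64*b + 4.74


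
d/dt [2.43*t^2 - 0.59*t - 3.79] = 4.86*t - 0.59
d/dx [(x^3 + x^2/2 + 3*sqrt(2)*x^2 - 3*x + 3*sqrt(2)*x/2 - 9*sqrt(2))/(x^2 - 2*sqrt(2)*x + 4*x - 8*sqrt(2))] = (x^4 - 4*sqrt(2)*x^3 + 8*x^3 - 29*sqrt(2)*x^2/2 - 7*x^2 - 96*x + 10*sqrt(2)*x - 60 + 60*sqrt(2))/(x^4 - 4*sqrt(2)*x^3 + 8*x^3 - 32*sqrt(2)*x^2 + 24*x^2 - 64*sqrt(2)*x + 64*x + 128)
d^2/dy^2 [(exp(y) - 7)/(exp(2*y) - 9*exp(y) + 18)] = (exp(4*y) - 19*exp(3*y) + 81*exp(2*y) + 99*exp(y) - 810)*exp(y)/(exp(6*y) - 27*exp(5*y) + 297*exp(4*y) - 1701*exp(3*y) + 5346*exp(2*y) - 8748*exp(y) + 5832)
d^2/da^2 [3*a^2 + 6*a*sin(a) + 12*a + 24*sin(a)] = -6*a*sin(a) - 24*sin(a) + 12*cos(a) + 6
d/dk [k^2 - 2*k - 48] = 2*k - 2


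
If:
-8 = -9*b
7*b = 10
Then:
No Solution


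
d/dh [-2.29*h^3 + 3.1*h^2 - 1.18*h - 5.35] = -6.87*h^2 + 6.2*h - 1.18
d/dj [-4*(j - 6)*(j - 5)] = 44 - 8*j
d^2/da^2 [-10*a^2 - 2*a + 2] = -20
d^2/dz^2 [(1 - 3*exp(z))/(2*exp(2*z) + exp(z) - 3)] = (-12*exp(4*z) + 22*exp(3*z) - 102*exp(2*z) + 16*exp(z) - 24)*exp(z)/(8*exp(6*z) + 12*exp(5*z) - 30*exp(4*z) - 35*exp(3*z) + 45*exp(2*z) + 27*exp(z) - 27)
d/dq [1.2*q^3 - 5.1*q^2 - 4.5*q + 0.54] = 3.6*q^2 - 10.2*q - 4.5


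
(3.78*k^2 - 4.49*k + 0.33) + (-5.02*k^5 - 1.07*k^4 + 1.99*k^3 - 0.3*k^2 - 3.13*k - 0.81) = -5.02*k^5 - 1.07*k^4 + 1.99*k^3 + 3.48*k^2 - 7.62*k - 0.48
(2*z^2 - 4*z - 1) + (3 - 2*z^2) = 2 - 4*z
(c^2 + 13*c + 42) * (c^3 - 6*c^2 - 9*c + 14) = c^5 + 7*c^4 - 45*c^3 - 355*c^2 - 196*c + 588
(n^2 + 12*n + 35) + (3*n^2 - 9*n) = 4*n^2 + 3*n + 35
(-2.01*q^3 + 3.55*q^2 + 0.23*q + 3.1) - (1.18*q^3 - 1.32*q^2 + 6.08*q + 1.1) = -3.19*q^3 + 4.87*q^2 - 5.85*q + 2.0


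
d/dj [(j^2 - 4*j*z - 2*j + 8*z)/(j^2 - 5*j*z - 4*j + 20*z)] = ((-2*j + 5*z + 4)*(j^2 - 4*j*z - 2*j + 8*z) + 2*(j - 2*z - 1)*(j^2 - 5*j*z - 4*j + 20*z))/(j^2 - 5*j*z - 4*j + 20*z)^2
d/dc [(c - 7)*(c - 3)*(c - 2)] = 3*c^2 - 24*c + 41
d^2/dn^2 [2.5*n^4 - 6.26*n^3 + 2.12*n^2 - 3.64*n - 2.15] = 30.0*n^2 - 37.56*n + 4.24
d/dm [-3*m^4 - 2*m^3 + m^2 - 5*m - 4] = -12*m^3 - 6*m^2 + 2*m - 5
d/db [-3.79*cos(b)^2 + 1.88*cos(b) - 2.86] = (7.58*cos(b) - 1.88)*sin(b)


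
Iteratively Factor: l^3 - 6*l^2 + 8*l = (l - 4)*(l^2 - 2*l) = l*(l - 4)*(l - 2)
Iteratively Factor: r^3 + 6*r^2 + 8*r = (r + 2)*(r^2 + 4*r) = (r + 2)*(r + 4)*(r)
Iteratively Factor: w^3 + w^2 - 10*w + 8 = (w - 1)*(w^2 + 2*w - 8) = (w - 1)*(w + 4)*(w - 2)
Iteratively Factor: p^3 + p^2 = (p)*(p^2 + p) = p^2*(p + 1)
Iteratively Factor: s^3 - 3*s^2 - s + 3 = (s - 1)*(s^2 - 2*s - 3) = (s - 1)*(s + 1)*(s - 3)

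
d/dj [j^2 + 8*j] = 2*j + 8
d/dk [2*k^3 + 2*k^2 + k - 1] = 6*k^2 + 4*k + 1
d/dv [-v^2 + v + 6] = 1 - 2*v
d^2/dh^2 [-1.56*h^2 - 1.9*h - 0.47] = -3.12000000000000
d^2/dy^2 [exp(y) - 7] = exp(y)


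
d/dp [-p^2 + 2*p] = 2 - 2*p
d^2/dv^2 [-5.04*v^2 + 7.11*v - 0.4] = -10.0800000000000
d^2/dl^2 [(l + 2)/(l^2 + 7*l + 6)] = 2*((l + 2)*(2*l + 7)^2 - 3*(l + 3)*(l^2 + 7*l + 6))/(l^2 + 7*l + 6)^3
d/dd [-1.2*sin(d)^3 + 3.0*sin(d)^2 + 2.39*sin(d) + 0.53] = (-3.6*sin(d)^2 + 6.0*sin(d) + 2.39)*cos(d)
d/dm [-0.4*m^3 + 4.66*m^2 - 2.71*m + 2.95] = -1.2*m^2 + 9.32*m - 2.71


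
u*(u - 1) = u^2 - u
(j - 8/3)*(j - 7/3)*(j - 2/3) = j^3 - 17*j^2/3 + 86*j/9 - 112/27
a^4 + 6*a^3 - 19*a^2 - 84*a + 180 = (a - 3)*(a - 2)*(a + 5)*(a + 6)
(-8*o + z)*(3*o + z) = -24*o^2 - 5*o*z + z^2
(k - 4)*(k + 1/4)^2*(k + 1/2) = k^4 - 3*k^3 - 59*k^2/16 - 39*k/32 - 1/8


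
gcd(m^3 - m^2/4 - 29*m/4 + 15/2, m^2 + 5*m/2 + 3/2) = 1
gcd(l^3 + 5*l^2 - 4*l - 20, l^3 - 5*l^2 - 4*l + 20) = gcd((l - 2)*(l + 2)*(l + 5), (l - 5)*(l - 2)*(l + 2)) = l^2 - 4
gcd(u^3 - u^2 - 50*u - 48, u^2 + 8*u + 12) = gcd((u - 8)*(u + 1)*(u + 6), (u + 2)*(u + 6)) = u + 6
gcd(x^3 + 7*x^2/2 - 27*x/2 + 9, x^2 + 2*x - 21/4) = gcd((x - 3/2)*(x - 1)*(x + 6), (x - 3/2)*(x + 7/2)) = x - 3/2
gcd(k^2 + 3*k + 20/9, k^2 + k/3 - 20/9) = k + 5/3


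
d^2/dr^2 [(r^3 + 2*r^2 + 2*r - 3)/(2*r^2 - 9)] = 2*(26*r^3 + 72*r^2 + 351*r + 108)/(8*r^6 - 108*r^4 + 486*r^2 - 729)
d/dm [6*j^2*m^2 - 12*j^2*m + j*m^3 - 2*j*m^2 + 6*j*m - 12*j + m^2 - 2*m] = 12*j^2*m - 12*j^2 + 3*j*m^2 - 4*j*m + 6*j + 2*m - 2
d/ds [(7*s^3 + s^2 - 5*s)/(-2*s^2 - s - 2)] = (-14*s^4 - 14*s^3 - 53*s^2 - 4*s + 10)/(4*s^4 + 4*s^3 + 9*s^2 + 4*s + 4)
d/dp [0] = 0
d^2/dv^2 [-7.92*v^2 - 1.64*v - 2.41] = -15.8400000000000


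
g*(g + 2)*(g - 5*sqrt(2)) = g^3 - 5*sqrt(2)*g^2 + 2*g^2 - 10*sqrt(2)*g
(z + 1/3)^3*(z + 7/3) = z^4 + 10*z^3/3 + 8*z^2/3 + 22*z/27 + 7/81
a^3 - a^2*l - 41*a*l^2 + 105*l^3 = (a - 5*l)*(a - 3*l)*(a + 7*l)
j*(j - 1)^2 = j^3 - 2*j^2 + j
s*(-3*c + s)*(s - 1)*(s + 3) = -3*c*s^3 - 6*c*s^2 + 9*c*s + s^4 + 2*s^3 - 3*s^2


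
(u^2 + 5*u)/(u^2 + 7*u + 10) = u/(u + 2)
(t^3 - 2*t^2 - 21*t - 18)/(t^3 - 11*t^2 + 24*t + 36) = (t + 3)/(t - 6)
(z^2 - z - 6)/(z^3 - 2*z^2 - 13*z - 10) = (z - 3)/(z^2 - 4*z - 5)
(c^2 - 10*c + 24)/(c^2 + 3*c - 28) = (c - 6)/(c + 7)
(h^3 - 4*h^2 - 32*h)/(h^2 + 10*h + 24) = h*(h - 8)/(h + 6)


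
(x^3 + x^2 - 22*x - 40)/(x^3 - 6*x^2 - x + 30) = (x + 4)/(x - 3)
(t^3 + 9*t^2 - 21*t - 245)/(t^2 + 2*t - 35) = t + 7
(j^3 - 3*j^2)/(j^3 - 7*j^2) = (j - 3)/(j - 7)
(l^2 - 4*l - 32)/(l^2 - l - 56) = (l + 4)/(l + 7)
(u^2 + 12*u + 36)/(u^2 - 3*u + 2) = (u^2 + 12*u + 36)/(u^2 - 3*u + 2)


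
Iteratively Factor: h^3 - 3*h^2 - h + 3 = (h - 1)*(h^2 - 2*h - 3) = (h - 3)*(h - 1)*(h + 1)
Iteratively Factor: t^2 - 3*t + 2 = (t - 1)*(t - 2)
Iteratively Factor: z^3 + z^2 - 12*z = (z - 3)*(z^2 + 4*z) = (z - 3)*(z + 4)*(z)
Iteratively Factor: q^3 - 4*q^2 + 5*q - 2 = (q - 2)*(q^2 - 2*q + 1) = (q - 2)*(q - 1)*(q - 1)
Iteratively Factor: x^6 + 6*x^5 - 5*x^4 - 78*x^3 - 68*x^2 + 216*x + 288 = (x - 2)*(x^5 + 8*x^4 + 11*x^3 - 56*x^2 - 180*x - 144) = (x - 2)*(x + 2)*(x^4 + 6*x^3 - x^2 - 54*x - 72) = (x - 2)*(x + 2)^2*(x^3 + 4*x^2 - 9*x - 36) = (x - 2)*(x + 2)^2*(x + 3)*(x^2 + x - 12) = (x - 2)*(x + 2)^2*(x + 3)*(x + 4)*(x - 3)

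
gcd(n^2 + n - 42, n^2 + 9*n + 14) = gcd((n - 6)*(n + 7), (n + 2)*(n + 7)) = n + 7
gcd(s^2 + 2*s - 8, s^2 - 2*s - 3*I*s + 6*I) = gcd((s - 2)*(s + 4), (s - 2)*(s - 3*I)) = s - 2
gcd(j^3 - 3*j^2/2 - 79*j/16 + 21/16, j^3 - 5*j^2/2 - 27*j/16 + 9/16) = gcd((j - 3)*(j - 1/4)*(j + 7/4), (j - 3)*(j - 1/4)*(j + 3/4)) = j^2 - 13*j/4 + 3/4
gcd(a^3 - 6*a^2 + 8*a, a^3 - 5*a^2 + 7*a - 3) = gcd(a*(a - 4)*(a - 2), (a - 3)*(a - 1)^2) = 1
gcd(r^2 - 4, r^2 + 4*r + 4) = r + 2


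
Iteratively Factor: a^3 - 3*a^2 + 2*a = (a - 1)*(a^2 - 2*a) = a*(a - 1)*(a - 2)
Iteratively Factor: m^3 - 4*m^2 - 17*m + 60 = (m - 5)*(m^2 + m - 12) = (m - 5)*(m - 3)*(m + 4)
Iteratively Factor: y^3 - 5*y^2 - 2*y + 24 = (y - 4)*(y^2 - y - 6) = (y - 4)*(y + 2)*(y - 3)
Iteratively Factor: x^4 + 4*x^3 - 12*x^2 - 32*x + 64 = (x + 4)*(x^3 - 12*x + 16) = (x + 4)^2*(x^2 - 4*x + 4) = (x - 2)*(x + 4)^2*(x - 2)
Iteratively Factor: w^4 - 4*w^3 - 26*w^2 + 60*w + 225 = (w - 5)*(w^3 + w^2 - 21*w - 45) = (w - 5)*(w + 3)*(w^2 - 2*w - 15) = (w - 5)*(w + 3)^2*(w - 5)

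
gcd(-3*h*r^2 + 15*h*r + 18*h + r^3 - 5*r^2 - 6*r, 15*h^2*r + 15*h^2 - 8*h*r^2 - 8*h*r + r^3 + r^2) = -3*h*r - 3*h + r^2 + r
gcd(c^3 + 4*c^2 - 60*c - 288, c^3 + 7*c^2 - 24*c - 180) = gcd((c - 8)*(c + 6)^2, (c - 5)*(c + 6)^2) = c^2 + 12*c + 36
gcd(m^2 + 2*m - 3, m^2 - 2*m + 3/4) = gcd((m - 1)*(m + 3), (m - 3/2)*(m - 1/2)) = 1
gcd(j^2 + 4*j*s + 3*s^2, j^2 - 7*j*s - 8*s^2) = j + s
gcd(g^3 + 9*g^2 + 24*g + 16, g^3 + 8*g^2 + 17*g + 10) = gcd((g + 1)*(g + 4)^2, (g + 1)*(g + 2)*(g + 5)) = g + 1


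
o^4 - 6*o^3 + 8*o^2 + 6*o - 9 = (o - 3)^2*(o - 1)*(o + 1)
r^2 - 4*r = r*(r - 4)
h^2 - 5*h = h*(h - 5)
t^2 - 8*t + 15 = (t - 5)*(t - 3)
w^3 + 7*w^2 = w^2*(w + 7)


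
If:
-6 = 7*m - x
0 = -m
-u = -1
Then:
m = 0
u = 1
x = 6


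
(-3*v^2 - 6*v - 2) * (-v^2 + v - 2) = 3*v^4 + 3*v^3 + 2*v^2 + 10*v + 4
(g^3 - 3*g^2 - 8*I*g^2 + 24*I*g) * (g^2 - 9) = g^5 - 3*g^4 - 8*I*g^4 - 9*g^3 + 24*I*g^3 + 27*g^2 + 72*I*g^2 - 216*I*g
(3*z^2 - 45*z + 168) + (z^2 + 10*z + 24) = 4*z^2 - 35*z + 192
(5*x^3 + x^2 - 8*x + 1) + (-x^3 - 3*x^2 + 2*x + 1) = 4*x^3 - 2*x^2 - 6*x + 2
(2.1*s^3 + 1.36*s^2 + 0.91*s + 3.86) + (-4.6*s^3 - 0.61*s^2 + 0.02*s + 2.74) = -2.5*s^3 + 0.75*s^2 + 0.93*s + 6.6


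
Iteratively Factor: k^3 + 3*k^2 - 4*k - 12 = (k + 3)*(k^2 - 4) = (k + 2)*(k + 3)*(k - 2)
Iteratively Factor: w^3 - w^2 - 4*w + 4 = (w + 2)*(w^2 - 3*w + 2) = (w - 2)*(w + 2)*(w - 1)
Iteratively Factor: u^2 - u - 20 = (u + 4)*(u - 5)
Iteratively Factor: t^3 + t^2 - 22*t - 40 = (t + 2)*(t^2 - t - 20) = (t - 5)*(t + 2)*(t + 4)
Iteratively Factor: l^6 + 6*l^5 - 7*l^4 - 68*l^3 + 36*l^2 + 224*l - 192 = (l + 3)*(l^5 + 3*l^4 - 16*l^3 - 20*l^2 + 96*l - 64) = (l + 3)*(l + 4)*(l^4 - l^3 - 12*l^2 + 28*l - 16) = (l - 2)*(l + 3)*(l + 4)*(l^3 + l^2 - 10*l + 8) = (l - 2)^2*(l + 3)*(l + 4)*(l^2 + 3*l - 4) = (l - 2)^2*(l - 1)*(l + 3)*(l + 4)*(l + 4)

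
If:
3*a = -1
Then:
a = -1/3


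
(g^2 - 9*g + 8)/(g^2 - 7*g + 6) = (g - 8)/(g - 6)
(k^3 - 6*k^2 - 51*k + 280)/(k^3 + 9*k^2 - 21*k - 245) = (k - 8)/(k + 7)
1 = 1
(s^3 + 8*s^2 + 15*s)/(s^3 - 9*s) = (s + 5)/(s - 3)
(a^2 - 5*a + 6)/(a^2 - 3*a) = (a - 2)/a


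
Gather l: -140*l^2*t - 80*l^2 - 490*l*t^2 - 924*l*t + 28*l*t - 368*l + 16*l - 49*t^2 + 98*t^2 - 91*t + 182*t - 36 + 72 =l^2*(-140*t - 80) + l*(-490*t^2 - 896*t - 352) + 49*t^2 + 91*t + 36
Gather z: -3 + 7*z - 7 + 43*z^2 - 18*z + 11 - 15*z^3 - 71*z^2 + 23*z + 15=-15*z^3 - 28*z^2 + 12*z + 16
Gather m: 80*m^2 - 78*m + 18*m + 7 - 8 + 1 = 80*m^2 - 60*m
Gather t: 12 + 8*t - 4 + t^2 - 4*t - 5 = t^2 + 4*t + 3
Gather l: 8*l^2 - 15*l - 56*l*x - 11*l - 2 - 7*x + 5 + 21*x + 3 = 8*l^2 + l*(-56*x - 26) + 14*x + 6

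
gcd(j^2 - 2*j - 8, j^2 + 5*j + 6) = j + 2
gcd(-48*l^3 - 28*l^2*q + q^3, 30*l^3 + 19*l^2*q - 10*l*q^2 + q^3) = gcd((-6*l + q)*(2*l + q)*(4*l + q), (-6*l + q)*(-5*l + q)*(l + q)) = -6*l + q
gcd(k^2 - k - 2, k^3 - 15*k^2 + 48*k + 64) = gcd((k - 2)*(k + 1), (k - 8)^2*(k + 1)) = k + 1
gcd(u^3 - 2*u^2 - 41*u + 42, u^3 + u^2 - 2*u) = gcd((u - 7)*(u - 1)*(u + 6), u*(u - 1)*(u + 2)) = u - 1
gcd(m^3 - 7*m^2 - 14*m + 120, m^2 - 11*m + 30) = m^2 - 11*m + 30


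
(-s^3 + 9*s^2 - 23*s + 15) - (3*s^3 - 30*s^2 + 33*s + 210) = -4*s^3 + 39*s^2 - 56*s - 195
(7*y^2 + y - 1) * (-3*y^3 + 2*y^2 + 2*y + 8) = -21*y^5 + 11*y^4 + 19*y^3 + 56*y^2 + 6*y - 8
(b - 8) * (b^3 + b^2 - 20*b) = b^4 - 7*b^3 - 28*b^2 + 160*b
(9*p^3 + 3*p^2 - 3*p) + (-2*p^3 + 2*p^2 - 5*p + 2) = 7*p^3 + 5*p^2 - 8*p + 2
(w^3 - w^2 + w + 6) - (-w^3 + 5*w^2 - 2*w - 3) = 2*w^3 - 6*w^2 + 3*w + 9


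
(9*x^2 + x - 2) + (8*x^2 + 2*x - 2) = 17*x^2 + 3*x - 4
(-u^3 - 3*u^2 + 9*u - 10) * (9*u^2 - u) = -9*u^5 - 26*u^4 + 84*u^3 - 99*u^2 + 10*u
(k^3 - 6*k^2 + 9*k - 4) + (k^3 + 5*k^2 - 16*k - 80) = 2*k^3 - k^2 - 7*k - 84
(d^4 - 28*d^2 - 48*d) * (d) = d^5 - 28*d^3 - 48*d^2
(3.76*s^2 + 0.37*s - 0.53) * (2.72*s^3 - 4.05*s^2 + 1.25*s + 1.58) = 10.2272*s^5 - 14.2216*s^4 + 1.7599*s^3 + 8.5498*s^2 - 0.0779000000000001*s - 0.8374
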